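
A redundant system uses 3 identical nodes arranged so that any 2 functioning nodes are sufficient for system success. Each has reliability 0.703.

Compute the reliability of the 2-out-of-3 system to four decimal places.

0.7878

R = Σ_{i=2}^{3} C(3,i) p^i (1−p)^{3−i} with p = 0.703
C(3,2)·0.703^2·0.297^1 = 0.440340
C(3,3)·0.703^3·0.297^0 = 0.347429
Sum = 0.7878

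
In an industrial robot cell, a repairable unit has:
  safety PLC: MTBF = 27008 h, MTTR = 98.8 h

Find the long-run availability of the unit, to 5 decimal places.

0.99636

A(safety PLC) = MTBF/(MTBF+MTTR) = 27008/(27008+98.8) = 0.99636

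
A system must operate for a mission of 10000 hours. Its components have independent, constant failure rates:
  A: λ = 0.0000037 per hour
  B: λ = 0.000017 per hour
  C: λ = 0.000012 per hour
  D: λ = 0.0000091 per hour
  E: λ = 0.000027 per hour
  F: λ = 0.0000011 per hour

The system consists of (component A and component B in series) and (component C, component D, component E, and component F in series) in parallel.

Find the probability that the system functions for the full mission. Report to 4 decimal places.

0.9273

R(A) = exp(−0.0000037 × 10000) = 0.963676
R(B) = exp(−0.000017 × 10000) = 0.843665
R(C) = exp(−0.000012 × 10000) = 0.886920
R(D) = exp(−0.0000091 × 10000) = 0.913018
R(E) = exp(−0.000027 × 10000) = 0.763379
R(F) = exp(−0.0000011 × 10000) = 0.989060
Series (A and B): 0.963676 × 0.843665 = 0.813020
Series (C, D, E, and F): 0.886920 × 0.913018 × 0.763379 × 0.989060 = 0.611402
Parallel ([0.813020] and [0.611402]): 1 − (1 − 0.813020)(1 − 0.611402) = 0.9273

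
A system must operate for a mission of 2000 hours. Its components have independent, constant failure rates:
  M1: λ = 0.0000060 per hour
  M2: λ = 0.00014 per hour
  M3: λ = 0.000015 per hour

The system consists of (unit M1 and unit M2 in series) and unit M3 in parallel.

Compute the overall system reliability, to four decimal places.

0.9925

R(M1) = exp(−0.0000060 × 2000) = 0.988072
R(M2) = exp(−0.00014 × 2000) = 0.755784
R(M3) = exp(−0.000015 × 2000) = 0.970446
Series (M1 and M2): 0.988072 × 0.755784 = 0.746769
Parallel ([0.746769] and M3): 1 − (1 − 0.746769)(1 − 0.970446) = 0.9925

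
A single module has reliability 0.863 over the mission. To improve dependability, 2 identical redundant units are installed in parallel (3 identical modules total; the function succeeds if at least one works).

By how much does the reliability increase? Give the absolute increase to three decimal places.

R_before = 0.863
R_after = 1 − (1 − 0.863)^3 = 0.997
ΔR = 0.997 − 0.863 = 0.134

0.134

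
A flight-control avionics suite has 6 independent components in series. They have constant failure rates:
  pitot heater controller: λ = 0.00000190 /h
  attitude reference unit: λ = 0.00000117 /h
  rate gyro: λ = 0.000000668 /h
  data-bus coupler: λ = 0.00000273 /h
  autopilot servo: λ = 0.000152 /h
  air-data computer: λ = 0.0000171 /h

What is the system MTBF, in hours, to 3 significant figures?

Series of exponential components: λ_sys = Σ λ_i
λ_sys = 0.00000190 + 0.00000117 + 0.000000668 + 0.00000273 + 0.000152 + 0.0000171 = 1.7557e-04 /h
MTBF = 1 / λ_sys = 5700 h

5700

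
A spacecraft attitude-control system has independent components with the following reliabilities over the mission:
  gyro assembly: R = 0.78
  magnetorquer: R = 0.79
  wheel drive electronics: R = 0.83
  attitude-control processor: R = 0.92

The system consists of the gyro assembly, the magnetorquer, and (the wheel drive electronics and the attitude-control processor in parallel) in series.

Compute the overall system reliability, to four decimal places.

0.6078

Parallel (wheel drive electronics and attitude-control processor): 1 − (1 − 0.830000)(1 − 0.920000) = 0.986400
Series (gyro assembly, magnetorquer, and [0.986400]): 0.780000 × 0.790000 × 0.986400 = 0.6078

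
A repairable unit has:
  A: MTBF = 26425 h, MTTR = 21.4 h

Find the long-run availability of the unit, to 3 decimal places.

A(A) = MTBF/(MTBF+MTTR) = 26425/(26425+21.4) = 0.999

0.999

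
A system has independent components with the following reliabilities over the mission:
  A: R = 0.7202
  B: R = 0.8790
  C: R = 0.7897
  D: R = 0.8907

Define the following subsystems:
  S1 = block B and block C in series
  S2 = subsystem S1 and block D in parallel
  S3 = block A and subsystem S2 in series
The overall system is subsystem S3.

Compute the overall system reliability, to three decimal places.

Series (B and C): 0.87900 × 0.78970 = 0.69415
Parallel ([0.69415] and D): 1 − (1 − 0.69415)(1 − 0.89070) = 0.96657
Series (A and [0.96657]): 0.72020 × 0.96657 = 0.696

0.696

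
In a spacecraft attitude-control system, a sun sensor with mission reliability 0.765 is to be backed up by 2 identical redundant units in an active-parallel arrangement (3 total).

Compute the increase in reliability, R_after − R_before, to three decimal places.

R_before = 0.765
R_after = 1 − (1 − 0.765)^3 = 0.987
ΔR = 0.987 − 0.765 = 0.222

0.222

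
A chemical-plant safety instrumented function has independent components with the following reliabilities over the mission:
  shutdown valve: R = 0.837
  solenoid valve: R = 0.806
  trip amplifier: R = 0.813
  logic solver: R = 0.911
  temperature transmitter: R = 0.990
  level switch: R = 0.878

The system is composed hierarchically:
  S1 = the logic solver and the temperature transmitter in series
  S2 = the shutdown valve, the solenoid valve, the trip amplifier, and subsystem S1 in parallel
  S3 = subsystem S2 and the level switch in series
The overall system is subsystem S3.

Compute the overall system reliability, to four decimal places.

0.8775

Series (logic solver and temperature transmitter): 0.911000 × 0.990000 = 0.901890
Parallel (shutdown valve, solenoid valve, trip amplifier, and [0.901890]): 1 − (1 − 0.837000)(1 − 0.806000)(1 − 0.813000)(1 − 0.901890) = 0.999420
Series ([0.999420] and level switch): 0.999420 × 0.878000 = 0.8775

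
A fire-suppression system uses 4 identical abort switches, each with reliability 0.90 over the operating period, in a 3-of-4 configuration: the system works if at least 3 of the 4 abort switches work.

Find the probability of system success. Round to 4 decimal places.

R = Σ_{i=3}^{4} C(4,i) p^i (1−p)^{4−i} with p = 0.90
C(4,3)·0.90^3·0.10^1 = 0.291600
C(4,4)·0.90^4·0.10^0 = 0.656100
Sum = 0.9477

0.9477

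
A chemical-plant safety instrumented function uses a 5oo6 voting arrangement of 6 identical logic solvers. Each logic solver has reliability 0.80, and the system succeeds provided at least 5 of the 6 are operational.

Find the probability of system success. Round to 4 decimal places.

R = Σ_{i=5}^{6} C(6,i) p^i (1−p)^{6−i} with p = 0.80
C(6,5)·0.80^5·0.20^1 = 0.393216
C(6,6)·0.80^6·0.20^0 = 0.262144
Sum = 0.6554

0.6554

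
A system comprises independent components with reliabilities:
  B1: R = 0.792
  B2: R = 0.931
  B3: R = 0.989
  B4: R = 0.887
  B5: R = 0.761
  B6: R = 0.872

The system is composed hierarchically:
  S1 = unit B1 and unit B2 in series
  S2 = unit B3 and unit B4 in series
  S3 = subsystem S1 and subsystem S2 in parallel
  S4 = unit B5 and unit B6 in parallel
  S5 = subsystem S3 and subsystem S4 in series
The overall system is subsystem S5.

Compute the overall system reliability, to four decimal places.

Series (B1 and B2): 0.792000 × 0.931000 = 0.737352
Series (B3 and B4): 0.989000 × 0.887000 = 0.877243
Parallel ([0.737352] and [0.877243]): 1 − (1 − 0.737352)(1 − 0.877243) = 0.967758
Parallel (B5 and B6): 1 − (1 − 0.761000)(1 − 0.872000) = 0.969408
Series ([0.967758] and [0.969408]): 0.967758 × 0.969408 = 0.9382

0.9382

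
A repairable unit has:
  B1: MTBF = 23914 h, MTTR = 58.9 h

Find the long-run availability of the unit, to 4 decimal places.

A(B1) = MTBF/(MTBF+MTTR) = 23914/(23914+58.9) = 0.9975

0.9975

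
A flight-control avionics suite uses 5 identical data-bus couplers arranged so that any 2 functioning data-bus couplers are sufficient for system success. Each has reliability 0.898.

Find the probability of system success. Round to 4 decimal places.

R = Σ_{i=2}^{5} C(5,i) p^i (1−p)^{5−i} with p = 0.898
C(5,2)·0.898^2·0.102^3 = 0.008558
C(5,3)·0.898^3·0.102^2 = 0.075341
C(5,4)·0.898^4·0.102^1 = 0.331647
C(5,5)·0.898^5·0.102^0 = 0.583958
Sum = 0.9995

0.9995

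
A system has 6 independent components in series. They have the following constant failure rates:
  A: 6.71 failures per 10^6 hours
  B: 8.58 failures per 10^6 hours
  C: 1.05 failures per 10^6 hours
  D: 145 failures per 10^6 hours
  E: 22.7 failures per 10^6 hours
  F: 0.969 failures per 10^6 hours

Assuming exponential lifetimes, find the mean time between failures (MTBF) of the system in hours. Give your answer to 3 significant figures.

Series of exponential components: λ_sys = Σ λ_i
λ_sys = 0.00000671 + 0.00000858 + 0.00000105 + 0.000145 + 0.0000227 + 0.000000969 = 1.8501e-04 /h
MTBF = 1 / λ_sys = 5410 h

5410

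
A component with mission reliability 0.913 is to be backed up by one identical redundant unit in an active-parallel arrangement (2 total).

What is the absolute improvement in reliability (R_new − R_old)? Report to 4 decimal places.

R_before = 0.913
R_after = 1 − (1 − 0.913)^2 = 0.9924
ΔR = 0.9924 − 0.913 = 0.0794

0.0794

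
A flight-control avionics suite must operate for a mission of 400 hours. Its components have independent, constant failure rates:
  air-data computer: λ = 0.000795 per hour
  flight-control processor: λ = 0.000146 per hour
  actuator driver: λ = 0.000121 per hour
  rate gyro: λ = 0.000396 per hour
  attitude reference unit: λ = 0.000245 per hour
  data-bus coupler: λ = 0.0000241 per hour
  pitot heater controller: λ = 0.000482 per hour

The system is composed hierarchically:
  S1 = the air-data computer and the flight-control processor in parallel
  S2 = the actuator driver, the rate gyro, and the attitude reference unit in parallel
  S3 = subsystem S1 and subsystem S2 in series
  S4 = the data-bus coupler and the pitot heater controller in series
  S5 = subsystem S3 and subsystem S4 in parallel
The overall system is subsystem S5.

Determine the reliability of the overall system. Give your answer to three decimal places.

R(air-data computer) = exp(−0.000795 × 400) = 0.72760
R(flight-control processor) = exp(−0.000146 × 400) = 0.94327
R(actuator driver) = exp(−0.000121 × 400) = 0.95275
R(rate gyro) = exp(−0.000396 × 400) = 0.85351
R(attitude reference unit) = exp(−0.000245 × 400) = 0.90665
R(data-bus coupler) = exp(−0.0000241 × 400) = 0.99041
R(pitot heater controller) = exp(−0.000482 × 400) = 0.82465
Parallel (air-data computer and flight-control processor): 1 − (1 − 0.72760)(1 − 0.94327) = 0.98455
Parallel (actuator driver, rate gyro, and attitude reference unit): 1 − (1 − 0.95275)(1 − 0.85351)(1 − 0.90665) = 0.99935
Series ([0.98455] and [0.99935]): 0.98455 × 0.99935 = 0.98391
Series (data-bus coupler and pitot heater controller): 0.99041 × 0.82465 = 0.81674
Parallel ([0.98391] and [0.81674]): 1 − (1 − 0.98391)(1 − 0.81674) = 0.997

0.997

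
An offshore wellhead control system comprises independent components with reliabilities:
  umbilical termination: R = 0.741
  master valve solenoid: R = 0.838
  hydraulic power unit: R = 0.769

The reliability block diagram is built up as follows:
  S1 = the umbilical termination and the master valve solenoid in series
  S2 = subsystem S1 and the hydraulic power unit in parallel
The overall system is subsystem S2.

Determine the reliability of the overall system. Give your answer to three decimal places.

0.912

Series (umbilical termination and master valve solenoid): 0.74100 × 0.83800 = 0.62096
Parallel ([0.62096] and hydraulic power unit): 1 − (1 − 0.62096)(1 − 0.76900) = 0.912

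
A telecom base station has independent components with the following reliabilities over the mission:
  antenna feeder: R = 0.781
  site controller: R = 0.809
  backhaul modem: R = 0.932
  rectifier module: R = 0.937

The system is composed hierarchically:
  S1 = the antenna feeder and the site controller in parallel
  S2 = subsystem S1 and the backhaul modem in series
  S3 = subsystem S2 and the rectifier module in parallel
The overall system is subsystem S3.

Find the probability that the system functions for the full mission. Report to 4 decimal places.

Parallel (antenna feeder and site controller): 1 − (1 − 0.781000)(1 − 0.809000) = 0.958171
Series ([0.958171] and backhaul modem): 0.958171 × 0.932000 = 0.893015
Parallel ([0.893015] and rectifier module): 1 − (1 − 0.893015)(1 − 0.937000) = 0.9933

0.9933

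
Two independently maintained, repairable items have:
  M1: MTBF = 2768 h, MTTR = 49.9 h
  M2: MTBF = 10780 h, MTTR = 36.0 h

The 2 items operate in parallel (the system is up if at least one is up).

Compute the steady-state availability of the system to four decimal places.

A(M1) = MTBF/(MTBF+MTTR) = 2768/(2768+49.9) = 0.982292
A(M2) = MTBF/(MTBF+MTTR) = 10780/(10780+36.0) = 0.996672
Parallel availability: 1 − (1 − 0.982292)(1 − 0.996672) = 0.9999

0.9999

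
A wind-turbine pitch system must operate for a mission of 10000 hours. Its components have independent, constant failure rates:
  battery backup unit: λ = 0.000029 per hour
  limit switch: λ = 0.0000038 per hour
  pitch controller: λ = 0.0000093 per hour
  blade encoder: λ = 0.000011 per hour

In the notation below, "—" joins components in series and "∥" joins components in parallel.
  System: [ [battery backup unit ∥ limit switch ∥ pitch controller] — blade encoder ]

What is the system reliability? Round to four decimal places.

0.8951

R(battery backup unit) = exp(−0.000029 × 10000) = 0.748264
R(limit switch) = exp(−0.0000038 × 10000) = 0.962713
R(pitch controller) = exp(−0.0000093 × 10000) = 0.911194
R(blade encoder) = exp(−0.000011 × 10000) = 0.895834
Parallel (battery backup unit, limit switch, and pitch controller): 1 − (1 − 0.748264)(1 − 0.962713)(1 − 0.911194) = 0.999166
Series ([0.999166] and blade encoder): 0.999166 × 0.895834 = 0.8951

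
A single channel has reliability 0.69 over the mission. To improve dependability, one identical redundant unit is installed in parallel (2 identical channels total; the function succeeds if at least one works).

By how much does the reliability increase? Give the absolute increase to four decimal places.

0.2139

R_before = 0.69
R_after = 1 − (1 − 0.69)^2 = 0.9039
ΔR = 0.9039 − 0.69 = 0.2139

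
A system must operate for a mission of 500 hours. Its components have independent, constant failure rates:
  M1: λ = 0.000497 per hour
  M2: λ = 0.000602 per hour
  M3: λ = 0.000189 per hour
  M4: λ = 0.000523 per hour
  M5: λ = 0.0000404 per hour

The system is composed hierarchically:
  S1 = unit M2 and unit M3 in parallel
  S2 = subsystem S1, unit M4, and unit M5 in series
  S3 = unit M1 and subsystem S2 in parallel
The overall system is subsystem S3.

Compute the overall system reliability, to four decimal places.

R(M1) = exp(−0.000497 × 500) = 0.779970
R(M2) = exp(−0.000602 × 500) = 0.740078
R(M3) = exp(−0.000189 × 500) = 0.909828
R(M4) = exp(−0.000523 × 500) = 0.769896
R(M5) = exp(−0.0000404 × 500) = 0.980003
Parallel (M2 and M3): 1 − (1 − 0.740078)(1 − 0.909828) = 0.976562
Series ([0.976562], M4, and M5): 0.976562 × 0.769896 × 0.980003 = 0.736816
Parallel (M1 and [0.736816]): 1 − (1 − 0.779970)(1 − 0.736816) = 0.9421

0.9421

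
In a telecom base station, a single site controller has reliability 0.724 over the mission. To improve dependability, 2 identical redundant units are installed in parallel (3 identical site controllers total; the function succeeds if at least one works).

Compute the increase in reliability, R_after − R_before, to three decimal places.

R_before = 0.724
R_after = 1 − (1 − 0.724)^3 = 0.979
ΔR = 0.979 − 0.724 = 0.255

0.255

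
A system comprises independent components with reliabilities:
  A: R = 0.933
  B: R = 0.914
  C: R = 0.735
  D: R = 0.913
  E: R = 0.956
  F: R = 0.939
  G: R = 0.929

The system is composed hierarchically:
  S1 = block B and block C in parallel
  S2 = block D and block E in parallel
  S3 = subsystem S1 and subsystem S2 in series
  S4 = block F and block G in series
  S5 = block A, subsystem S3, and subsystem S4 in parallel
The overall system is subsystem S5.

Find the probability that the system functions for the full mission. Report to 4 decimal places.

Parallel (B and C): 1 − (1 − 0.914000)(1 − 0.735000) = 0.977210
Parallel (D and E): 1 − (1 − 0.913000)(1 − 0.956000) = 0.996172
Series ([0.977210] and [0.996172]): 0.977210 × 0.996172 = 0.973469
Series (F and G): 0.939000 × 0.929000 = 0.872331
Parallel (A, [0.973469], and [0.872331]): 1 − (1 − 0.933000)(1 − 0.973469)(1 − 0.872331) = 0.9998

0.9998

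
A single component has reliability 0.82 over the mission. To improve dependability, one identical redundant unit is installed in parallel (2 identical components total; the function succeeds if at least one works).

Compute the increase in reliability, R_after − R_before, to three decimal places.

R_before = 0.82
R_after = 1 − (1 − 0.82)^2 = 0.968
ΔR = 0.968 − 0.82 = 0.148

0.148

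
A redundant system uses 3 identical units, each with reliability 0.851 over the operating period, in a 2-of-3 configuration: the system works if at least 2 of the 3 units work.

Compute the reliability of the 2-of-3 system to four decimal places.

R = Σ_{i=2}^{3} C(3,i) p^i (1−p)^{3−i} with p = 0.851
C(3,2)·0.851^2·0.149^1 = 0.323718
C(3,3)·0.851^3·0.149^0 = 0.616295
Sum = 0.9400

0.9400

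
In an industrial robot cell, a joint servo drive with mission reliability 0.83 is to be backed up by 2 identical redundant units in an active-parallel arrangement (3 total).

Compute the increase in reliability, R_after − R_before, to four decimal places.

R_before = 0.83
R_after = 1 − (1 − 0.83)^3 = 0.9951
ΔR = 0.9951 − 0.83 = 0.1651

0.1651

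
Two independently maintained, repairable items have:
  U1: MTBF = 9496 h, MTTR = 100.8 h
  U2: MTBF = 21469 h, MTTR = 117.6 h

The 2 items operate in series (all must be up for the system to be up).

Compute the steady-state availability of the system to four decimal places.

A(U1) = MTBF/(MTBF+MTTR) = 9496/(9496+100.8) = 0.989496
A(U2) = MTBF/(MTBF+MTTR) = 21469/(21469+117.6) = 0.994552
Series availability: 0.989496 × 0.994552 = 0.9841

0.9841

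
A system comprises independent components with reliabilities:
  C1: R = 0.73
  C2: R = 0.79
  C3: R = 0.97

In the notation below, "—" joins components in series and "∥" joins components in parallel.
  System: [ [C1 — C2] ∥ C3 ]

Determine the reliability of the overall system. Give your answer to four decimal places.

Series (C1 and C2): 0.730000 × 0.790000 = 0.576700
Parallel ([0.576700] and C3): 1 − (1 − 0.576700)(1 − 0.970000) = 0.9873

0.9873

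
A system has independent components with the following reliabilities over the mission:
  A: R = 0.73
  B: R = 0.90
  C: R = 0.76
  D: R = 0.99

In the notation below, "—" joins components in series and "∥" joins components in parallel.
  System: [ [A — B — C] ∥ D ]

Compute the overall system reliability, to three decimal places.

Series (A, B, and C): 0.73000 × 0.90000 × 0.76000 = 0.49932
Parallel ([0.49932] and D): 1 − (1 − 0.49932)(1 − 0.99000) = 0.995

0.995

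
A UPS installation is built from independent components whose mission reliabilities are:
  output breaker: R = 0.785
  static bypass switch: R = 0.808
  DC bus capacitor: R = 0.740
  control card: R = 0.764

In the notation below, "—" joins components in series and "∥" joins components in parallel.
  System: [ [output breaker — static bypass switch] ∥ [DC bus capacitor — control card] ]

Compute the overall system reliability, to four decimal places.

0.8410

Series (output breaker and static bypass switch): 0.785000 × 0.808000 = 0.634280
Series (DC bus capacitor and control card): 0.740000 × 0.764000 = 0.565360
Parallel ([0.634280] and [0.565360]): 1 − (1 − 0.634280)(1 − 0.565360) = 0.8410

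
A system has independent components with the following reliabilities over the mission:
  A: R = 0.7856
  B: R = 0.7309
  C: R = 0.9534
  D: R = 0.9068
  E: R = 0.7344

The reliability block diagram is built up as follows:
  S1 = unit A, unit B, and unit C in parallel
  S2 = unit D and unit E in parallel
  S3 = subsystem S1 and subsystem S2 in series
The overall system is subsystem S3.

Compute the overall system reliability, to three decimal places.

0.973

Parallel (A, B, and C): 1 − (1 − 0.78560)(1 − 0.73090)(1 − 0.95340) = 0.99731
Parallel (D and E): 1 − (1 − 0.90680)(1 − 0.73440) = 0.97525
Series ([0.99731] and [0.97525]): 0.99731 × 0.97525 = 0.973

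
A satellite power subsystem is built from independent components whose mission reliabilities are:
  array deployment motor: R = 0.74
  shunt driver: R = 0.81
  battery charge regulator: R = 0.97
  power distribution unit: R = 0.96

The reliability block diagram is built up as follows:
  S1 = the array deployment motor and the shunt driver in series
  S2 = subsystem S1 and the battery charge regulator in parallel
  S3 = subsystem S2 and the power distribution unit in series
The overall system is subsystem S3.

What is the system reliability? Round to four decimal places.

0.9485

Series (array deployment motor and shunt driver): 0.740000 × 0.810000 = 0.599400
Parallel ([0.599400] and battery charge regulator): 1 − (1 − 0.599400)(1 − 0.970000) = 0.987982
Series ([0.987982] and power distribution unit): 0.987982 × 0.960000 = 0.9485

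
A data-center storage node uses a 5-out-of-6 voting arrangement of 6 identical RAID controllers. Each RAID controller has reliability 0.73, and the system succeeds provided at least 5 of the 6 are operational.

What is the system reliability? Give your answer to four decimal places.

R = Σ_{i=5}^{6} C(6,i) p^i (1−p)^{6−i} with p = 0.73
C(6,5)·0.73^5·0.27^1 = 0.335838
C(6,6)·0.73^6·0.27^0 = 0.151334
Sum = 0.4872

0.4872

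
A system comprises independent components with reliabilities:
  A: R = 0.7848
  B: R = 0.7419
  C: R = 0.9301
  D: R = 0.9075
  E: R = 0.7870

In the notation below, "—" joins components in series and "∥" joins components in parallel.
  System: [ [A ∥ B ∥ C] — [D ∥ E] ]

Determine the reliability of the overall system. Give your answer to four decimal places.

0.9765

Parallel (A, B, and C): 1 − (1 − 0.784800)(1 − 0.741900)(1 − 0.930100) = 0.996118
Parallel (D and E): 1 − (1 − 0.907500)(1 − 0.787000) = 0.980298
Series ([0.996118] and [0.980298]): 0.996118 × 0.980298 = 0.9765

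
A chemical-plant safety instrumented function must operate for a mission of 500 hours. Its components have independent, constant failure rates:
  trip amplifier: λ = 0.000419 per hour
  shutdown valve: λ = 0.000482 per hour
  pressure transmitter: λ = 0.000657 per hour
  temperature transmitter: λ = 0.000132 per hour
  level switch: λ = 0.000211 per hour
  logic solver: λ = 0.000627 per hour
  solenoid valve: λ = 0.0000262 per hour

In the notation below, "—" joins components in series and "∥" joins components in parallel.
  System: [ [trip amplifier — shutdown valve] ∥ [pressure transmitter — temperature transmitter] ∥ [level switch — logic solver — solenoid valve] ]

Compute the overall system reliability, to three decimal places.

R(trip amplifier) = exp(−0.000419 × 500) = 0.81099
R(shutdown valve) = exp(−0.000482 × 500) = 0.78584
R(pressure transmitter) = exp(−0.000657 × 500) = 0.72000
R(temperature transmitter) = exp(−0.000132 × 500) = 0.93613
R(level switch) = exp(−0.000211 × 500) = 0.89987
R(logic solver) = exp(−0.000627 × 500) = 0.73088
R(solenoid valve) = exp(−0.0000262 × 500) = 0.98699
Series (trip amplifier and shutdown valve): 0.81099 × 0.78584 = 0.63731
Series (pressure transmitter and temperature transmitter): 0.72000 × 0.93613 = 0.67401
Series (level switch, logic solver, and solenoid valve): 0.89987 × 0.73088 × 0.98699 = 0.64914
Parallel ([0.63731], [0.67401], and [0.64914]): 1 − (1 − 0.63731)(1 − 0.67401)(1 − 0.64914) = 0.959

0.959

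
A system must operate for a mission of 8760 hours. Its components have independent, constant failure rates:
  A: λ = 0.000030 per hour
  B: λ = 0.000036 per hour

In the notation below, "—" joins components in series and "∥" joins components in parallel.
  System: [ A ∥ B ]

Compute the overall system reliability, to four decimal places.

R(A) = exp(−0.000030 × 8760) = 0.768896
R(B) = exp(−0.000036 × 8760) = 0.729526
Parallel (A and B): 1 − (1 − 0.768896)(1 − 0.729526) = 0.9375

0.9375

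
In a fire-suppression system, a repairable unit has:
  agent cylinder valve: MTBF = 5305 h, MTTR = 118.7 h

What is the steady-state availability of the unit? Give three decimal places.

A(agent cylinder valve) = MTBF/(MTBF+MTTR) = 5305/(5305+118.7) = 0.978

0.978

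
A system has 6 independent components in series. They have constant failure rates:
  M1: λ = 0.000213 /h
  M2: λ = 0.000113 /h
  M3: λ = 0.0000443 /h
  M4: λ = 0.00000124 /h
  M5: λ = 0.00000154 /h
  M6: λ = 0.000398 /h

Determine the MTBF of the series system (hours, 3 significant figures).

Series of exponential components: λ_sys = Σ λ_i
λ_sys = 0.000213 + 0.000113 + 0.0000443 + 0.00000124 + 0.00000154 + 0.000398 = 7.7108e-04 /h
MTBF = 1 / λ_sys = 1300 h

1300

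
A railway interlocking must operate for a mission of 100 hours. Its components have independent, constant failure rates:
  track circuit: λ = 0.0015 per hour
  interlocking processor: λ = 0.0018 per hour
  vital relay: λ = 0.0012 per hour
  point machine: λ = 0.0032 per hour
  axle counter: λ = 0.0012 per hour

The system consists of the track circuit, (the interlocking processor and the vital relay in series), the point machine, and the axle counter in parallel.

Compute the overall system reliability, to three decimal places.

0.999

R(track circuit) = exp(−0.0015 × 100) = 0.86071
R(interlocking processor) = exp(−0.0018 × 100) = 0.83527
R(vital relay) = exp(−0.0012 × 100) = 0.88692
R(point machine) = exp(−0.0032 × 100) = 0.72615
R(axle counter) = exp(−0.0012 × 100) = 0.88692
Series (interlocking processor and vital relay): 0.83527 × 0.88692 = 0.74082
Parallel (track circuit, [0.74082], point machine, and axle counter): 1 − (1 − 0.86071)(1 − 0.74082)(1 − 0.72615)(1 − 0.88692) = 0.999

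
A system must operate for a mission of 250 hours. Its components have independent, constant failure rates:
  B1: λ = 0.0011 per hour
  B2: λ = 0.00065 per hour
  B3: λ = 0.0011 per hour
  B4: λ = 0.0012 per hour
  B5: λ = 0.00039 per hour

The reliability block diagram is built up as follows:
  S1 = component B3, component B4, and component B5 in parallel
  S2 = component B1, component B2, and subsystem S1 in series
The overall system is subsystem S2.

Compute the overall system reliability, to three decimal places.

R(B1) = exp(−0.0011 × 250) = 0.75957
R(B2) = exp(−0.00065 × 250) = 0.85002
R(B3) = exp(−0.0011 × 250) = 0.75957
R(B4) = exp(−0.0012 × 250) = 0.74082
R(B5) = exp(−0.00039 × 250) = 0.90710
Parallel (B3, B4, and B5): 1 − (1 − 0.75957)(1 − 0.74082)(1 − 0.90710) = 0.99421
Series (B1, B2, and [0.99421]): 0.75957 × 0.85002 × 0.99421 = 0.642

0.642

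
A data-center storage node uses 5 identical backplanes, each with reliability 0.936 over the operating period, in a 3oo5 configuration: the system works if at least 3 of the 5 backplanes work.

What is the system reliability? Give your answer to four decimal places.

0.9976

R = Σ_{i=3}^{5} C(5,i) p^i (1−p)^{5−i} with p = 0.936
C(5,3)·0.936^3·0.064^2 = 0.033588
C(5,4)·0.936^4·0.064^1 = 0.245614
C(5,5)·0.936^5·0.064^0 = 0.718421
Sum = 0.9976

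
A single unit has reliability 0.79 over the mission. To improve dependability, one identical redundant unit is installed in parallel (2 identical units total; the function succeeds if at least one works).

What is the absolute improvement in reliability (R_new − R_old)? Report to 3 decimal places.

0.166

R_before = 0.79
R_after = 1 − (1 − 0.79)^2 = 0.956
ΔR = 0.956 − 0.79 = 0.166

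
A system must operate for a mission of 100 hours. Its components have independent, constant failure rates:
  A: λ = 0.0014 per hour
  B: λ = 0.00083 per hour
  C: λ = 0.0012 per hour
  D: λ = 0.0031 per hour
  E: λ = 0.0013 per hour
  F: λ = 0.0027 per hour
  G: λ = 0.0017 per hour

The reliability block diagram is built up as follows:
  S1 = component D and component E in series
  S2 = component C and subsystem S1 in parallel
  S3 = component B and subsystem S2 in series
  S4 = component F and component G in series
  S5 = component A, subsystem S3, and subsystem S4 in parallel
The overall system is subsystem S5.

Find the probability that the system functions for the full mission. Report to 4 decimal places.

R(A) = exp(−0.0014 × 100) = 0.869358
R(B) = exp(−0.00083 × 100) = 0.920351
R(C) = exp(−0.0012 × 100) = 0.886920
R(D) = exp(−0.0031 × 100) = 0.733447
R(E) = exp(−0.0013 × 100) = 0.878095
R(F) = exp(−0.0027 × 100) = 0.763379
R(G) = exp(−0.0017 × 100) = 0.843665
Series (D and E): 0.733447 × 0.878095 = 0.644036
Parallel (C and [0.644036]): 1 − (1 − 0.886920)(1 − 0.644036) = 0.959748
Series (B and [0.959748]): 0.920351 × 0.959748 = 0.883305
Series (F and G): 0.763379 × 0.843665 = 0.644036
Parallel (A, [0.883305], and [0.644036]): 1 − (1 − 0.869358)(1 − 0.883305)(1 − 0.644036) = 0.9946

0.9946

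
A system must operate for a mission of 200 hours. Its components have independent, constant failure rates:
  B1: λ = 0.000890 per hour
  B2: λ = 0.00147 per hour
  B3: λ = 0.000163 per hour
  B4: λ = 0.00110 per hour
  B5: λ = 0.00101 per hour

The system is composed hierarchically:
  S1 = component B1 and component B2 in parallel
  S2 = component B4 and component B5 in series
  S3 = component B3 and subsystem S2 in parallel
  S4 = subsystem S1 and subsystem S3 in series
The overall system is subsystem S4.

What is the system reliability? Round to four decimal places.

0.9479

R(B1) = exp(−0.000890 × 200) = 0.836942
R(B2) = exp(−0.00147 × 200) = 0.745276
R(B3) = exp(−0.000163 × 200) = 0.967926
R(B4) = exp(−0.00110 × 200) = 0.802519
R(B5) = exp(−0.00101 × 200) = 0.817095
Parallel (B1 and B2): 1 − (1 − 0.836942)(1 − 0.745276) = 0.958465
Series (B4 and B5): 0.802519 × 0.817095 = 0.655734
Parallel (B3 and [0.655734]): 1 − (1 − 0.967926)(1 − 0.655734) = 0.988958
Series ([0.958465] and [0.988958]): 0.958465 × 0.988958 = 0.9479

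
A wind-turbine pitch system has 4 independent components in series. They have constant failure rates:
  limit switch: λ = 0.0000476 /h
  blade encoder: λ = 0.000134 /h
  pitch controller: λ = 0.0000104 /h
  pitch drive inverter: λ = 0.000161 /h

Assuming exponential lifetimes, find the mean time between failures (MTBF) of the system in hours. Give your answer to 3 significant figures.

2830

Series of exponential components: λ_sys = Σ λ_i
λ_sys = 0.0000476 + 0.000134 + 0.0000104 + 0.000161 = 3.5300e-04 /h
MTBF = 1 / λ_sys = 2830 h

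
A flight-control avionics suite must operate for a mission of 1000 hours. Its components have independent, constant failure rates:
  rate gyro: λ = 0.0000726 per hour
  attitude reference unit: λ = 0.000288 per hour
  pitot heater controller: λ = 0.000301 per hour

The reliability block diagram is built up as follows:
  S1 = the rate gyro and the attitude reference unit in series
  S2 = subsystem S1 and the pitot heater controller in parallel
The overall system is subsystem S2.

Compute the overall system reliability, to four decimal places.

R(rate gyro) = exp(−0.0000726 × 1000) = 0.929973
R(attitude reference unit) = exp(−0.000288 × 1000) = 0.749762
R(pitot heater controller) = exp(−0.000301 × 1000) = 0.740078
Series (rate gyro and attitude reference unit): 0.929973 × 0.749762 = 0.697258
Parallel ([0.697258] and pitot heater controller): 1 − (1 − 0.697258)(1 − 0.740078) = 0.9213

0.9213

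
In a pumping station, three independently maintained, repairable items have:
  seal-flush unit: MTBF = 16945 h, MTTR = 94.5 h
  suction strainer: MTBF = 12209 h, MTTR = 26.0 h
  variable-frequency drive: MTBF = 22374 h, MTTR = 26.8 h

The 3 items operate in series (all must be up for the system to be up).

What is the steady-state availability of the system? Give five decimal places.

0.99115

A(seal-flush unit) = MTBF/(MTBF+MTTR) = 16945/(16945+94.5) = 0.994454
A(suction strainer) = MTBF/(MTBF+MTTR) = 12209/(12209+26.0) = 0.997875
A(variable-frequency drive) = MTBF/(MTBF+MTTR) = 22374/(22374+26.8) = 0.998804
Series availability: 0.994454 × 0.997875 × 0.998804 = 0.99115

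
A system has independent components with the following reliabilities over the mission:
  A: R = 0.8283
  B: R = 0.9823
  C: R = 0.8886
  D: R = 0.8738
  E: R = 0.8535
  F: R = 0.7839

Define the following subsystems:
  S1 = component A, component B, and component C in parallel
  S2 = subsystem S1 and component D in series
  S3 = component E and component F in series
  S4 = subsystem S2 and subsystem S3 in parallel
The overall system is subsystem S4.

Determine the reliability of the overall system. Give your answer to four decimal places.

0.9581

Parallel (A, B, and C): 1 − (1 − 0.828300)(1 − 0.982300)(1 − 0.888600) = 0.999661
Series ([0.999661] and D): 0.999661 × 0.873800 = 0.873504
Series (E and F): 0.853500 × 0.783900 = 0.669059
Parallel ([0.873504] and [0.669059]): 1 − (1 − 0.873504)(1 − 0.669059) = 0.9581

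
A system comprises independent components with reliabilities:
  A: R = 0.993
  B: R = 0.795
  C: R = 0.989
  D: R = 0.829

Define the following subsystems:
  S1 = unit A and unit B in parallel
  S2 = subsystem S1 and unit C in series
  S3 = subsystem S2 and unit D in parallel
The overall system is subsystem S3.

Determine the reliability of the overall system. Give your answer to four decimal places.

Parallel (A and B): 1 − (1 − 0.993000)(1 − 0.795000) = 0.998565
Series ([0.998565] and C): 0.998565 × 0.989000 = 0.987581
Parallel ([0.987581] and D): 1 − (1 − 0.987581)(1 − 0.829000) = 0.9979

0.9979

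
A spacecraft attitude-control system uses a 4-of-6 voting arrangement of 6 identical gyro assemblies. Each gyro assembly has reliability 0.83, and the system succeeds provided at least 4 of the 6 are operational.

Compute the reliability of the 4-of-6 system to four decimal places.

0.9345

R = Σ_{i=4}^{6} C(6,i) p^i (1−p)^{6−i} with p = 0.83
C(6,4)·0.83^4·0.17^2 = 0.205732
C(6,5)·0.83^5·0.17^1 = 0.401782
C(6,6)·0.83^6·0.17^0 = 0.326940
Sum = 0.9345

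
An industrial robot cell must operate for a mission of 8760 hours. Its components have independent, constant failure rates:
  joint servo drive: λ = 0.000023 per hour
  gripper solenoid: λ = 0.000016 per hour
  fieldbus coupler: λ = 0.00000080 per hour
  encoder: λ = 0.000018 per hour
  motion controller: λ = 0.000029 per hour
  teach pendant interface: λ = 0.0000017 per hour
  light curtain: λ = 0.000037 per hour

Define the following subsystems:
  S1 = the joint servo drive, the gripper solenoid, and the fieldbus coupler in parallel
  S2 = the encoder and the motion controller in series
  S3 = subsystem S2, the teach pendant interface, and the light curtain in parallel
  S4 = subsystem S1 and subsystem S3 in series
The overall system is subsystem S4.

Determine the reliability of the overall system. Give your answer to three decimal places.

R(joint servo drive) = exp(−0.000023 × 8760) = 0.81752
R(gripper solenoid) = exp(−0.000016 × 8760) = 0.86922
R(fieldbus coupler) = exp(−0.00000080 × 8760) = 0.99302
R(encoder) = exp(−0.000018 × 8760) = 0.85412
R(motion controller) = exp(−0.000029 × 8760) = 0.77566
R(teach pendant interface) = exp(−0.0000017 × 8760) = 0.98522
R(light curtain) = exp(−0.000037 × 8760) = 0.72316
Parallel (joint servo drive, gripper solenoid, and fieldbus coupler): 1 − (1 − 0.81752)(1 − 0.86922)(1 − 0.99302) = 0.99983
Series (encoder and motion controller): 0.85412 × 0.77566 = 0.66251
Parallel ([0.66251], teach pendant interface, and light curtain): 1 − (1 − 0.66251)(1 − 0.98522)(1 − 0.72316) = 0.99862
Series ([0.99983] and [0.99862]): 0.99983 × 0.99862 = 0.998

0.998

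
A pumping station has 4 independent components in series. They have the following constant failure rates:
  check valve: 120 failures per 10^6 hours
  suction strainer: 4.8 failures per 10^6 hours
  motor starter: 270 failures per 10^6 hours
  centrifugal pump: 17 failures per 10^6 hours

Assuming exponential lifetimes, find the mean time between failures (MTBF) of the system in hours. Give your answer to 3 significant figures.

2430

Series of exponential components: λ_sys = Σ λ_i
λ_sys = 0.00012 + 0.0000048 + 0.00027 + 0.000017 = 4.1180e-04 /h
MTBF = 1 / λ_sys = 2430 h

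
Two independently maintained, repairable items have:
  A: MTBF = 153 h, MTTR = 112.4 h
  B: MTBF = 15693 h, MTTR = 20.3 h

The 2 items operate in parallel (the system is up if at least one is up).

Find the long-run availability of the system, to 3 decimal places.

A(A) = MTBF/(MTBF+MTTR) = 153/(153+112.4) = 0.576488
A(B) = MTBF/(MTBF+MTTR) = 15693/(15693+20.3) = 0.998708
Parallel availability: 1 − (1 − 0.576488)(1 − 0.998708) = 0.999

0.999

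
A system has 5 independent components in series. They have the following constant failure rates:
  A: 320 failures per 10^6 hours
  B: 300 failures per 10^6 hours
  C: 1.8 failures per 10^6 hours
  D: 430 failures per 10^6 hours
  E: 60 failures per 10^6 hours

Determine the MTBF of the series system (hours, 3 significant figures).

899

Series of exponential components: λ_sys = Σ λ_i
λ_sys = 0.00032 + 0.00030 + 0.0000018 + 0.00043 + 0.000060 = 1.1118e-03 /h
MTBF = 1 / λ_sys = 899 h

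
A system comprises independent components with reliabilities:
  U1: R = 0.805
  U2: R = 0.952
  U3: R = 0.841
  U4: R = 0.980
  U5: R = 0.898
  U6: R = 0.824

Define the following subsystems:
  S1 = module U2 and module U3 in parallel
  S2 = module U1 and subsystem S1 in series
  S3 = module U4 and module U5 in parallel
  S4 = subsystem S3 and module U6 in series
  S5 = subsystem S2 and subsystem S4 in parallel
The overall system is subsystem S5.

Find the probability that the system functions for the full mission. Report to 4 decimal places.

Parallel (U2 and U3): 1 − (1 − 0.952000)(1 − 0.841000) = 0.992368
Series (U1 and [0.992368]): 0.805000 × 0.992368 = 0.798856
Parallel (U4 and U5): 1 − (1 − 0.980000)(1 − 0.898000) = 0.997960
Series ([0.997960] and U6): 0.997960 × 0.824000 = 0.822319
Parallel ([0.798856] and [0.822319]): 1 − (1 − 0.798856)(1 − 0.822319) = 0.9643

0.9643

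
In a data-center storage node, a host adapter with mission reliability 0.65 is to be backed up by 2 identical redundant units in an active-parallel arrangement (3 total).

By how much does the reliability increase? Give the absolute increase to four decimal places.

0.3071

R_before = 0.65
R_after = 1 − (1 − 0.65)^3 = 0.9571
ΔR = 0.9571 − 0.65 = 0.3071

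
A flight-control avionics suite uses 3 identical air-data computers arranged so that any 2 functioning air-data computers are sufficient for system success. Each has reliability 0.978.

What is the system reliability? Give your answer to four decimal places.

0.9986

R = Σ_{i=2}^{3} C(3,i) p^i (1−p)^{3−i} with p = 0.978
C(3,2)·0.978^2·0.022^1 = 0.063128
C(3,3)·0.978^3·0.022^0 = 0.935441
Sum = 0.9986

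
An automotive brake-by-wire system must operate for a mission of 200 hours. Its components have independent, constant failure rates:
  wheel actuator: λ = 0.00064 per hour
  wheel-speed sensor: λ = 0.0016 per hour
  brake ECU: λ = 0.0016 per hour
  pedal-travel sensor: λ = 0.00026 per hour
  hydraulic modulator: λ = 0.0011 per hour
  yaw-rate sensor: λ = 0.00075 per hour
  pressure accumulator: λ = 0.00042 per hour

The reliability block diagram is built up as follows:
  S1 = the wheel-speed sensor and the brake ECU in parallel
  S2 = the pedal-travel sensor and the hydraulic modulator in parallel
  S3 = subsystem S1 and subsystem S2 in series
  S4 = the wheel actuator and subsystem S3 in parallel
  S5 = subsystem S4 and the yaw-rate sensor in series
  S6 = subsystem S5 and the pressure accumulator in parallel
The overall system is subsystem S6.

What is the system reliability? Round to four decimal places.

0.9881

R(wheel actuator) = exp(−0.00064 × 200) = 0.879853
R(wheel-speed sensor) = exp(−0.0016 × 200) = 0.726149
R(brake ECU) = exp(−0.0016 × 200) = 0.726149
R(pedal-travel sensor) = exp(−0.00026 × 200) = 0.949329
R(hydraulic modulator) = exp(−0.0011 × 200) = 0.802519
R(yaw-rate sensor) = exp(−0.00075 × 200) = 0.860708
R(pressure accumulator) = exp(−0.00042 × 200) = 0.919431
Parallel (wheel-speed sensor and brake ECU): 1 − (1 − 0.726149)(1 − 0.726149) = 0.925006
Parallel (pedal-travel sensor and hydraulic modulator): 1 − (1 − 0.949329)(1 − 0.802519) = 0.989993
Series ([0.925006] and [0.989993]): 0.925006 × 0.989993 = 0.915749
Parallel (wheel actuator and [0.915749]): 1 − (1 − 0.879853)(1 − 0.915749) = 0.989877
Series ([0.989877] and yaw-rate sensor): 0.989877 × 0.860708 = 0.851995
Parallel ([0.851995] and pressure accumulator): 1 − (1 − 0.851995)(1 − 0.919431) = 0.9881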